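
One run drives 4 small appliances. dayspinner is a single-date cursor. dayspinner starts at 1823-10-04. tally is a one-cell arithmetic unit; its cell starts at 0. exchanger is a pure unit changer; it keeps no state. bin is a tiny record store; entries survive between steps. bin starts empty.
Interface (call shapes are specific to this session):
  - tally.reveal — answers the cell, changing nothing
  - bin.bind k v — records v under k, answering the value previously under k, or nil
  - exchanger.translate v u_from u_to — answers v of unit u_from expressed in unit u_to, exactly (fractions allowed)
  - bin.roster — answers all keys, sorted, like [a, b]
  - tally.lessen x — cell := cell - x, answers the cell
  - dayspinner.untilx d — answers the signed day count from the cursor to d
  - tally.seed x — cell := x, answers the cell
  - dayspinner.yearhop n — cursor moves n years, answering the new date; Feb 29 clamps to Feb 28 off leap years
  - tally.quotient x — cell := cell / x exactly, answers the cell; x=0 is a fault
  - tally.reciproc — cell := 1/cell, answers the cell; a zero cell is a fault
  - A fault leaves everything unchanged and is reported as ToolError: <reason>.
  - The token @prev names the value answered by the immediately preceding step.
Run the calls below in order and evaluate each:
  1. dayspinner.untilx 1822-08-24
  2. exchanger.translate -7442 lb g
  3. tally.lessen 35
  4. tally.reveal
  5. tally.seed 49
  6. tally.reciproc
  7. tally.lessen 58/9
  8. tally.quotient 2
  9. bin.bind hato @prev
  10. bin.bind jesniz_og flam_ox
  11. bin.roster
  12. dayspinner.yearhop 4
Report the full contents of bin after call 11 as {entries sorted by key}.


I try untilx with d=1822-08-24, and see -406.
I use translate with v=-7442, u_from=lb, u_to=g: -168781720877/50000.
I run lessen with x=35, giving -35.
Next I call reveal, and see -35.
Calling seed with x=49, yielding 49.
I use reciproc, — result: 1/49.
I run lessen with x=58/9, and see -2833/441.
Now I run quotient with x=2, and see -2833/882.
Then bind with k=hato, v=@prev, and see nil.
I call bind with k=jesniz_og, v=flam_ox, — result: nil.
I run roster(), which returns [hato, jesniz_og].
I use yearhop with n=4: 1827-10-04.

Answer: {hato=-2833/882, jesniz_og=flam_ox}


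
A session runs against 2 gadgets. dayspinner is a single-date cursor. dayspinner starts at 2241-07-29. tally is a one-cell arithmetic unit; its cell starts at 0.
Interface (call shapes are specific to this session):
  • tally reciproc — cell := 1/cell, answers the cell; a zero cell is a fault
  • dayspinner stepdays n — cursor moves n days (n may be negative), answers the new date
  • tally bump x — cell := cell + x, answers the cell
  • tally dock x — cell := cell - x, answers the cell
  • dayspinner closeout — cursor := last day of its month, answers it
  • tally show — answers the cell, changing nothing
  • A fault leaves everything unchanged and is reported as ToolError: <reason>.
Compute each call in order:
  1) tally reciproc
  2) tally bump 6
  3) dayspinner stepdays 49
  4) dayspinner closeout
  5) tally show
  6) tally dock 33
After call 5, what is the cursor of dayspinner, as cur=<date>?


;; 1. tally reciproc() : ToolError: reciprocal of zero
;; 2. tally bump(x: 6) : 6
;; 3. dayspinner stepdays(n: 49) : 2241-09-16
;; 4. dayspinner closeout() : 2241-09-30
;; 5. tally show() : 6
;; 6. tally dock(x: 33) : -27

Answer: cur=2241-09-30


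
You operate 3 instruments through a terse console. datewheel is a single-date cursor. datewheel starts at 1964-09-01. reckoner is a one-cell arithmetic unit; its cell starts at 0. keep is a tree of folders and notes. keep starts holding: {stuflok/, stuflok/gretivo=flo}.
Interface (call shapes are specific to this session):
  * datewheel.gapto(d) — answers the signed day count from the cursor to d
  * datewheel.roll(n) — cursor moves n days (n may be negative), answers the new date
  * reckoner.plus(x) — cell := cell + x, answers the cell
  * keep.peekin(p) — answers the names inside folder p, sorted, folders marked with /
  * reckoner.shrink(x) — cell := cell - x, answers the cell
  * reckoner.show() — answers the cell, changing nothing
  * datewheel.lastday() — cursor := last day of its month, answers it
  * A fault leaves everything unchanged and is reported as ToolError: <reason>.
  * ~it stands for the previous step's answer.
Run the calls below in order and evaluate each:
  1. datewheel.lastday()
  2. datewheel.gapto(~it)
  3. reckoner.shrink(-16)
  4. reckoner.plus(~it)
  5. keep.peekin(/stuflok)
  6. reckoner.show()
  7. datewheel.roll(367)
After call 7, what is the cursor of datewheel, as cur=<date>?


Answer: cur=1965-10-02

Derivation:
Then datewheel.lastday(): 1964-09-30.
Now I run datewheel.gapto with d='~it', — result: 0.
I use reckoner.shrink with x='-16', which returns 16.
I call reckoner.plus with x='~it', and get 32.
Invoking keep.peekin with p='/stuflok', and observe [gretivo].
I call reckoner.show(), yielding 32.
Invoking datewheel.roll with n='367', → 1965-10-02.


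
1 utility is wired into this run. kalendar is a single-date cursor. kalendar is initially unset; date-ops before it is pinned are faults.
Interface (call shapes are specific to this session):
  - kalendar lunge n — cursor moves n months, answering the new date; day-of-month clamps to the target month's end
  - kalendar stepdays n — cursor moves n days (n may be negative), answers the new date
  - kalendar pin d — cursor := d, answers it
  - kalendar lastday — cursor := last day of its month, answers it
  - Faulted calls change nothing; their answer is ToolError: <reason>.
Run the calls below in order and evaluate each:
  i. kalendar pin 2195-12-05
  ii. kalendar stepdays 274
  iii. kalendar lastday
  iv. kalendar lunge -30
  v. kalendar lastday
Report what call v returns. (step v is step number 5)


→ kalendar pin(d→2195-12-05)
← 2195-12-05
→ kalendar stepdays(n→274)
← 2196-09-04
→ kalendar lastday()
← 2196-09-30
→ kalendar lunge(n→-30)
← 2194-03-30
→ kalendar lastday()
← 2194-03-31

Answer: 2194-03-31


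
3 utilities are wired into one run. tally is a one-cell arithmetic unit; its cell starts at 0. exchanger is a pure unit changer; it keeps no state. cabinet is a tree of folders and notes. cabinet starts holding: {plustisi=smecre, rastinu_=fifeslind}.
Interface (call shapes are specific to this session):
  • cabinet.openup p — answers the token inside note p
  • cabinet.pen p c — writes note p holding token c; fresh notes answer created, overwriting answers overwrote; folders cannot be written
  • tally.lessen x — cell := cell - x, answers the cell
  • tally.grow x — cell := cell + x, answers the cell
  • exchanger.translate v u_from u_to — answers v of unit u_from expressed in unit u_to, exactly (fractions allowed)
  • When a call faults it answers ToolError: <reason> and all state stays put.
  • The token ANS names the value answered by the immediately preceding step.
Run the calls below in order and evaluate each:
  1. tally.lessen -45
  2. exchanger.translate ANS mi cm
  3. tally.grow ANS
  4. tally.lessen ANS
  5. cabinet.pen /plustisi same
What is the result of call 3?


Answer: 7242093

Derivation:
! tally.lessen(x=-45) => 45
! exchanger.translate(v=ANS, u_from=mi, u_to=cm) => 7242048
! tally.grow(x=ANS) => 7242093
! tally.lessen(x=ANS) => 0
! cabinet.pen(p=/plustisi, c=same) => overwrote


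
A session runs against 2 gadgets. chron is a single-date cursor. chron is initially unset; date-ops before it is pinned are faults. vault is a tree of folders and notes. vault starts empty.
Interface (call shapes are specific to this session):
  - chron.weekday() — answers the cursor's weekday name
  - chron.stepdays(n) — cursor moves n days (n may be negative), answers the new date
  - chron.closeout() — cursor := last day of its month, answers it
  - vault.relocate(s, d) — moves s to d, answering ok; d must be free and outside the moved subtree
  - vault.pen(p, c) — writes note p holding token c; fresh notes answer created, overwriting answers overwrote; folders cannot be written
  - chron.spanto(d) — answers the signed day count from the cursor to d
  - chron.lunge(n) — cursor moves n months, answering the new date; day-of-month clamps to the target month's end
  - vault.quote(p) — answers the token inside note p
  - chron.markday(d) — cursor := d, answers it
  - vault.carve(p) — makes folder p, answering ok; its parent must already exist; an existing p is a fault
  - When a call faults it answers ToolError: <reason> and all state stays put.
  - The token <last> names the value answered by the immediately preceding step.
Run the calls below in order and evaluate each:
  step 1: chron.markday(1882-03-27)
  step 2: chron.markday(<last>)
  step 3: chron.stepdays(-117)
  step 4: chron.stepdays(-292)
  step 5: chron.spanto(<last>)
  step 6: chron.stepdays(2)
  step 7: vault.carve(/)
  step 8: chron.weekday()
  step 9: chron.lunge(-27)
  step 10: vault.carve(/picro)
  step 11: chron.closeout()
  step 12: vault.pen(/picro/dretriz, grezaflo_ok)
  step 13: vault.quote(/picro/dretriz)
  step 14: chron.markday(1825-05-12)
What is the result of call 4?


Answer: 1881-02-11

Derivation:
→ chron.markday(d=1882-03-27)
← 1882-03-27
→ chron.markday(d=<last>)
← 1882-03-27
→ chron.stepdays(n=-117)
← 1881-11-30
→ chron.stepdays(n=-292)
← 1881-02-11
→ chron.spanto(d=<last>)
← 0
→ chron.stepdays(n=2)
← 1881-02-13
→ vault.carve(p=/)
← ToolError: exists
→ chron.weekday()
← Sunday
→ chron.lunge(n=-27)
← 1878-11-13
→ vault.carve(p=/picro)
← ok
→ chron.closeout()
← 1878-11-30
→ vault.pen(p=/picro/dretriz, c=grezaflo_ok)
← created
→ vault.quote(p=/picro/dretriz)
← grezaflo_ok
→ chron.markday(d=1825-05-12)
← 1825-05-12


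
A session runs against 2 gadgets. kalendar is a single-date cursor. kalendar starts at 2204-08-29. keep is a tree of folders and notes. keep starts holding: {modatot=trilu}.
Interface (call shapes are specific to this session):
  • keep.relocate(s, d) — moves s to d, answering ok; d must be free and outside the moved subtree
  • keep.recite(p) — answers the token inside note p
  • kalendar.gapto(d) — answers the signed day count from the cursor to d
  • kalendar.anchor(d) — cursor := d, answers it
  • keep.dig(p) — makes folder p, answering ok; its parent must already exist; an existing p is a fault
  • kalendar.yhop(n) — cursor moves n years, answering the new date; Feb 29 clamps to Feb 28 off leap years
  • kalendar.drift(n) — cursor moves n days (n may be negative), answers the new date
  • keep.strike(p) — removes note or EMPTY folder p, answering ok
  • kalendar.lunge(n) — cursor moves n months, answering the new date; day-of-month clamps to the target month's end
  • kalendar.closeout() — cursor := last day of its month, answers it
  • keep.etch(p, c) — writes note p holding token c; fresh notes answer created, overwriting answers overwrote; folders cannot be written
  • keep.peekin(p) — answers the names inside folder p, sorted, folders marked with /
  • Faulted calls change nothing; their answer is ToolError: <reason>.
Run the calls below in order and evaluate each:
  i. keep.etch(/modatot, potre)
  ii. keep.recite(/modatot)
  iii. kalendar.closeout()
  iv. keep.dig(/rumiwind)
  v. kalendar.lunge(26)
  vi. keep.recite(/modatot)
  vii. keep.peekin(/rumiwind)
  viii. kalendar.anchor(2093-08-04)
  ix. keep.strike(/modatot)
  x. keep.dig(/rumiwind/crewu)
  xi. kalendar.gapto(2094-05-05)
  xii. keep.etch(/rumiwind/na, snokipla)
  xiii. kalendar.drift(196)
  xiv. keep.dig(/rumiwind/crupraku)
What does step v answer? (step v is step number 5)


→ etch(p: /modatot, c: potre)
← overwrote
→ recite(p: /modatot)
← potre
→ closeout()
← 2204-08-31
→ dig(p: /rumiwind)
← ok
→ lunge(n: 26)
← 2206-10-31
→ recite(p: /modatot)
← potre
→ peekin(p: /rumiwind)
← []
→ anchor(d: 2093-08-04)
← 2093-08-04
→ strike(p: /modatot)
← ok
→ dig(p: /rumiwind/crewu)
← ok
→ gapto(d: 2094-05-05)
← 274
→ etch(p: /rumiwind/na, c: snokipla)
← created
→ drift(n: 196)
← 2094-02-16
→ dig(p: /rumiwind/crupraku)
← ok

Answer: 2206-10-31


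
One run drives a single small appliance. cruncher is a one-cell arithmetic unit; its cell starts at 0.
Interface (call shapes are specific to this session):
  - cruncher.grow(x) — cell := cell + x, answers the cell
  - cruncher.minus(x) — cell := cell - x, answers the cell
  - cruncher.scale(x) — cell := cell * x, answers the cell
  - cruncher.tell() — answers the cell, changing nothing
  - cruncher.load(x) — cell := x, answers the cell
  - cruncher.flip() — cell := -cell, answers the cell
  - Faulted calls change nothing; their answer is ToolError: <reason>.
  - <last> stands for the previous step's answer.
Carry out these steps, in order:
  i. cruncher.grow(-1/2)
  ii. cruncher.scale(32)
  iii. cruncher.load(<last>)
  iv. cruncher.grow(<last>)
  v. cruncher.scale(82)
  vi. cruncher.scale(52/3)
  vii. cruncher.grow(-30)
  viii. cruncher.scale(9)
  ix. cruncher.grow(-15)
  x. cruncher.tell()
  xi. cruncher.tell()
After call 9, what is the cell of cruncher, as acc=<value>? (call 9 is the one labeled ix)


Answer: acc=-409629

Derivation:
// grow(x=-1/2) ~> -1/2
// scale(x=32) ~> -16
// load(x=<last>) ~> -16
// grow(x=<last>) ~> -32
// scale(x=82) ~> -2624
// scale(x=52/3) ~> -136448/3
// grow(x=-30) ~> -136538/3
// scale(x=9) ~> -409614
// grow(x=-15) ~> -409629
// tell() ~> -409629
// tell() ~> -409629


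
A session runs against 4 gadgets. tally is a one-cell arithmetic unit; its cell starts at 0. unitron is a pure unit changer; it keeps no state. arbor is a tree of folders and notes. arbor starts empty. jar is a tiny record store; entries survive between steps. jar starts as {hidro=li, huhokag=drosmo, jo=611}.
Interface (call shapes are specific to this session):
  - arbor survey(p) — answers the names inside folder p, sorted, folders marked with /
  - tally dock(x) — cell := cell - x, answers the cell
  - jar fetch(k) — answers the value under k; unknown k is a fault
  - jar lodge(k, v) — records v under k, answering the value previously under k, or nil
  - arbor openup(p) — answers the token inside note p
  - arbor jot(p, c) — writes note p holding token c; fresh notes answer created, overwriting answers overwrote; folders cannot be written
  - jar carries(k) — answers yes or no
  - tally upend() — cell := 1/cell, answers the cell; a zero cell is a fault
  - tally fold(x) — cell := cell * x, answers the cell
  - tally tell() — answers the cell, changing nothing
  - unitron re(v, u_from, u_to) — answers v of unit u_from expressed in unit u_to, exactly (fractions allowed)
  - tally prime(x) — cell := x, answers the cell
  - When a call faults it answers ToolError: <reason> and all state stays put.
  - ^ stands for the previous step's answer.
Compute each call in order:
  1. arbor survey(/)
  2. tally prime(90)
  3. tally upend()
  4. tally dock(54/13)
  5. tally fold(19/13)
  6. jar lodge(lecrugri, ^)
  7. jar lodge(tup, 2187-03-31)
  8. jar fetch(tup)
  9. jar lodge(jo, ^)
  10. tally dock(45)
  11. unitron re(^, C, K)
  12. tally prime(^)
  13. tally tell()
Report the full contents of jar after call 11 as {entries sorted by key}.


-> arbor survey(p=/)
<- []
-> tally prime(x=90)
<- 90
-> tally upend()
<- 1/90
-> tally dock(x=54/13)
<- -4847/1170
-> tally fold(x=19/13)
<- -92093/15210
-> jar lodge(k=lecrugri, v=^)
<- nil
-> jar lodge(k=tup, v=2187-03-31)
<- nil
-> jar fetch(k=tup)
<- 2187-03-31
-> jar lodge(k=jo, v=^)
<- 611
-> tally dock(x=45)
<- -776543/15210
-> unitron re(v=^, u_from=C, u_to=K)
<- 6756137/30420
-> tally prime(x=^)
<- 6756137/30420
-> tally tell()
<- 6756137/30420

Answer: {hidro=li, huhokag=drosmo, jo=2187-03-31, lecrugri=-92093/15210, tup=2187-03-31}


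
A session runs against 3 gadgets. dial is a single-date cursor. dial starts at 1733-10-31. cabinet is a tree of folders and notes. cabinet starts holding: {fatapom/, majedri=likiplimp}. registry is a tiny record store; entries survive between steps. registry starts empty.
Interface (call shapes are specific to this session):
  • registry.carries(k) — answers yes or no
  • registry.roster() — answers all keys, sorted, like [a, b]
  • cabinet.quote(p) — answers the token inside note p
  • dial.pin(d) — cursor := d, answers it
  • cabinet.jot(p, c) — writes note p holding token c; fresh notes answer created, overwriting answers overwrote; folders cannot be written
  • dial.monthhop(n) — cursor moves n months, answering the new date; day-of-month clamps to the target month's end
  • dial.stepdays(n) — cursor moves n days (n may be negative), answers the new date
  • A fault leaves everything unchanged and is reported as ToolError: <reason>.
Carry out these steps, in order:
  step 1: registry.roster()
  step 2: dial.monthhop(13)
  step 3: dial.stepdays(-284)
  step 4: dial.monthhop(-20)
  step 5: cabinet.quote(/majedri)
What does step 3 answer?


Answer: 1734-02-19

Derivation:
;; 1. registry.roster() == []
;; 2. dial.monthhop(n='13') == 1734-11-30
;; 3. dial.stepdays(n='-284') == 1734-02-19
;; 4. dial.monthhop(n='-20') == 1732-06-19
;; 5. cabinet.quote(p='/majedri') == likiplimp


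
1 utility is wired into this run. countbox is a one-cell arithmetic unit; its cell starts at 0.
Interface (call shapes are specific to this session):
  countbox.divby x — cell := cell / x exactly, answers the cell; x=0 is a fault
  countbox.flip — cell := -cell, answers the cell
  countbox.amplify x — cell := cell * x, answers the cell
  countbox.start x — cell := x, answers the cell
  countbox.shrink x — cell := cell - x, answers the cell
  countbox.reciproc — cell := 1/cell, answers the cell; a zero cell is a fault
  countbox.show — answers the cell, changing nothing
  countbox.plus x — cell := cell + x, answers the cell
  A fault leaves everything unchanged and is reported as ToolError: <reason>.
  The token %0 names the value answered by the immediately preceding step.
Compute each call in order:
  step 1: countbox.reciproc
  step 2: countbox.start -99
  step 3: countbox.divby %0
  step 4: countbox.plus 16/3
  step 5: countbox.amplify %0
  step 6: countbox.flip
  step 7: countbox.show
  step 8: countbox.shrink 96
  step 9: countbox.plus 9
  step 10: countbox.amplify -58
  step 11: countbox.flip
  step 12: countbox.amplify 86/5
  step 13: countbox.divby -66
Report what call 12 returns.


;; countbox.reciproc() => ToolError: reciprocal of zero
;; countbox.start(x→-99) => -99
;; countbox.divby(x→%0) => 1
;; countbox.plus(x→16/3) => 19/3
;; countbox.amplify(x→%0) => 361/9
;; countbox.flip() => -361/9
;; countbox.show() => -361/9
;; countbox.shrink(x→96) => -1225/9
;; countbox.plus(x→9) => -1144/9
;; countbox.amplify(x→-58) => 66352/9
;; countbox.flip() => -66352/9
;; countbox.amplify(x→86/5) => -5706272/45
;; countbox.divby(x→-66) => 259376/135

Answer: -5706272/45


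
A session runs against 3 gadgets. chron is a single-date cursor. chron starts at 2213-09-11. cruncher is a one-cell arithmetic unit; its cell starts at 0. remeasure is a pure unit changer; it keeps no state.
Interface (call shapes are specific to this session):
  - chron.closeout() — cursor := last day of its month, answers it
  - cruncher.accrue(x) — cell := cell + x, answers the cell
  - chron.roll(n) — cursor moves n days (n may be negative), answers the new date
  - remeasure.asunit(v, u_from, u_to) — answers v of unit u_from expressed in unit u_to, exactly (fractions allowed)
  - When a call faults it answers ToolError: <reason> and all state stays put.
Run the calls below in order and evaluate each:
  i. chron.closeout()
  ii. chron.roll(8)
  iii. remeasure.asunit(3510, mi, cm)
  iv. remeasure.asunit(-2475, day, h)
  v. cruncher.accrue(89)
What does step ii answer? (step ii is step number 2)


% 1. chron.closeout() == 2213-09-30
% 2. chron.roll(n='8') == 2213-10-08
% 3. remeasure.asunit(v='3510', u_from='mi', u_to='cm') == 564879744
% 4. remeasure.asunit(v='-2475', u_from='day', u_to='h') == -59400
% 5. cruncher.accrue(x='89') == 89

Answer: 2213-10-08


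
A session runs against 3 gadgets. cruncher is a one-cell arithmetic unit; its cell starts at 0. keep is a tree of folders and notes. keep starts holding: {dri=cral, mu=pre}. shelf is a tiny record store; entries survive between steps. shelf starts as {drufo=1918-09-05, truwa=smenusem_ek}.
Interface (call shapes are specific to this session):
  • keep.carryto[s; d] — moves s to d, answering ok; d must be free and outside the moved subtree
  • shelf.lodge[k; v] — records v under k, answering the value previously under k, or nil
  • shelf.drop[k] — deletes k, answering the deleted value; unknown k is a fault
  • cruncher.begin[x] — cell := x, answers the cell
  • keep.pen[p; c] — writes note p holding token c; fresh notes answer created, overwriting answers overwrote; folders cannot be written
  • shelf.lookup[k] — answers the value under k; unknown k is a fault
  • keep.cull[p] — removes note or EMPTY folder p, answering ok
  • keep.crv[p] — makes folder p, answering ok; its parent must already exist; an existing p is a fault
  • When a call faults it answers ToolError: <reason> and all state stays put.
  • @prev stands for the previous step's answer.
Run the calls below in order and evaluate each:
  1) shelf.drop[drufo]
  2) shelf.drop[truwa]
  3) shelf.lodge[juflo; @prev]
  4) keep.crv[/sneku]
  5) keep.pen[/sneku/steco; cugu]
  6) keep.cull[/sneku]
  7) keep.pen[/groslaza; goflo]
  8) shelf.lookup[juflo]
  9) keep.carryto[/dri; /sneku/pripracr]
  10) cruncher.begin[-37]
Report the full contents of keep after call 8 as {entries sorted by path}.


>> shelf.drop(k→drufo)
<< 1918-09-05
>> shelf.drop(k→truwa)
<< smenusem_ek
>> shelf.lodge(k→juflo, v→@prev)
<< nil
>> keep.crv(p→/sneku)
<< ok
>> keep.pen(p→/sneku/steco, c→cugu)
<< created
>> keep.cull(p→/sneku)
<< ToolError: not empty
>> keep.pen(p→/groslaza, c→goflo)
<< created
>> shelf.lookup(k→juflo)
<< smenusem_ek
>> keep.carryto(s→/dri, d→/sneku/pripracr)
<< ok
>> cruncher.begin(x→-37)
<< -37

Answer: {dri=cral, groslaza=goflo, mu=pre, sneku/, sneku/steco=cugu}


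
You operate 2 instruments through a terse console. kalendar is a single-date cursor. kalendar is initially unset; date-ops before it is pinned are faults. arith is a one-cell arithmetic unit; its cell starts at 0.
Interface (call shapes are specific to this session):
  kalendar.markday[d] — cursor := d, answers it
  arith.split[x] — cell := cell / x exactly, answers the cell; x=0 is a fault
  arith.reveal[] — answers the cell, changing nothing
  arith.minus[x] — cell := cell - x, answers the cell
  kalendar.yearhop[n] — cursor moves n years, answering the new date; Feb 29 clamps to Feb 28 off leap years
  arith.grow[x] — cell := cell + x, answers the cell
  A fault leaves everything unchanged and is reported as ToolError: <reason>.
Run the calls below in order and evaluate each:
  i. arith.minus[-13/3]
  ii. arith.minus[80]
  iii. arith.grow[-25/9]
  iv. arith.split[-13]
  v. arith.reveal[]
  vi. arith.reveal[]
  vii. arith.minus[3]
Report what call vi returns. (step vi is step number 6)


Answer: 706/117

Derivation:
>> minus(x→-13/3)
<< 13/3
>> minus(x→80)
<< -227/3
>> grow(x→-25/9)
<< -706/9
>> split(x→-13)
<< 706/117
>> reveal()
<< 706/117
>> reveal()
<< 706/117
>> minus(x→3)
<< 355/117


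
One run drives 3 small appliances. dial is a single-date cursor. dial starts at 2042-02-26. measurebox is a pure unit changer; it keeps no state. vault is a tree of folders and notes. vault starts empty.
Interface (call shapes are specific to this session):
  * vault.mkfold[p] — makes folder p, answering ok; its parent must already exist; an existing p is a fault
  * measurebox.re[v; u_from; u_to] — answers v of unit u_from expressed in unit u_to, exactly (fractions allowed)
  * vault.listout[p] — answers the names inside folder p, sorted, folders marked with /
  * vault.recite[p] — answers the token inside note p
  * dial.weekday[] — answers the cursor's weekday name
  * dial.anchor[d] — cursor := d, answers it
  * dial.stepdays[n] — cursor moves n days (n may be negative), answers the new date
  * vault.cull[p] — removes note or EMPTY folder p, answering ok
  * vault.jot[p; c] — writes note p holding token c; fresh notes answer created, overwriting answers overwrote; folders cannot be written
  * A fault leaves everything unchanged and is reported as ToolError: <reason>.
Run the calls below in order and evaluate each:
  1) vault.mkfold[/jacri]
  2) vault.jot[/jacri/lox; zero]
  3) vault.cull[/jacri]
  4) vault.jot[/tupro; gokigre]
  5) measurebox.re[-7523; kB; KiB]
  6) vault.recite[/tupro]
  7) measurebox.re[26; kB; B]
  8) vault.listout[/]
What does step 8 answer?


Answer: [jacri/, tupro]

Derivation:
Calling vault.mkfold using p: /jacri: ok.
I call vault.jot using p: /jacri/lox, c: zero, — result: created.
I run vault.cull using p: /jacri, and see ToolError: not empty.
Invoking vault.jot using p: /tupro, c: gokigre, which returns created.
I try measurebox.re using v: -7523, u_from: kB, u_to: KiB, and get -940375/128.
I call vault.recite using p: /tupro, → gokigre.
Next I call measurebox.re using v: 26, u_from: kB, u_to: B: 26000.
Then vault.listout using p: /, which returns [jacri/, tupro].


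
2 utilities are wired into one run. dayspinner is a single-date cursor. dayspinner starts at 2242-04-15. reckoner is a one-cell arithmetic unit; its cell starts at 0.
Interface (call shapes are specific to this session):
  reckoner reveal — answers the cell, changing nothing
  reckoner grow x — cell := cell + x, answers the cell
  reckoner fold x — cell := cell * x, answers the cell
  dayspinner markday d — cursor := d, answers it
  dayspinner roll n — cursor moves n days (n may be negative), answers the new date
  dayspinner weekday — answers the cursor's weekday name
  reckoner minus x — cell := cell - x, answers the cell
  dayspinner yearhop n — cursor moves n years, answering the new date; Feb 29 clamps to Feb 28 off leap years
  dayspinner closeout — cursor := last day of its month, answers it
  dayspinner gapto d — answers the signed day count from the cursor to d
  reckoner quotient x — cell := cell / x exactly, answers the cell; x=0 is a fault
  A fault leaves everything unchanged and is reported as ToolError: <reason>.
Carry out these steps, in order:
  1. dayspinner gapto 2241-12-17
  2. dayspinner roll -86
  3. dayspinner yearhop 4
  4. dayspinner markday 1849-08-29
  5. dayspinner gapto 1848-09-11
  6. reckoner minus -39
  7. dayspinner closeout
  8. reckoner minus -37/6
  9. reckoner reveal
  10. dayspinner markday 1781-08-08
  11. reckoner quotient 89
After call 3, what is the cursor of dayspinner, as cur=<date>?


Answer: cur=2246-01-19

Derivation:
-- dayspinner gapto(d→2241-12-17) == -119
-- dayspinner roll(n→-86) == 2242-01-19
-- dayspinner yearhop(n→4) == 2246-01-19
-- dayspinner markday(d→1849-08-29) == 1849-08-29
-- dayspinner gapto(d→1848-09-11) == -352
-- reckoner minus(x→-39) == 39
-- dayspinner closeout() == 1849-08-31
-- reckoner minus(x→-37/6) == 271/6
-- reckoner reveal() == 271/6
-- dayspinner markday(d→1781-08-08) == 1781-08-08
-- reckoner quotient(x→89) == 271/534


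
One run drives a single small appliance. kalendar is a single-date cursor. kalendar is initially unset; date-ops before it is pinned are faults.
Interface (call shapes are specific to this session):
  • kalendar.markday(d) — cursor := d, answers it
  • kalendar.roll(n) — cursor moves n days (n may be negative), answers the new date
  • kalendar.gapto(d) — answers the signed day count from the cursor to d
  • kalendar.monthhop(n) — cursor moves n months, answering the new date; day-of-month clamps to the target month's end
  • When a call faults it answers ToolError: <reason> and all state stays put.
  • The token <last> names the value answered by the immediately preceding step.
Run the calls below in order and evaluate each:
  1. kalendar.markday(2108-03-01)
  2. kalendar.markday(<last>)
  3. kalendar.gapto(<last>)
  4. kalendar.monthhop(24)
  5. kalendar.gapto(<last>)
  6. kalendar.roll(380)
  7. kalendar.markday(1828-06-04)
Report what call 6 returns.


Answer: 2111-03-16

Derivation:
Act: markday[d=2108-03-01]
Obs: 2108-03-01
Act: markday[d=<last>]
Obs: 2108-03-01
Act: gapto[d=<last>]
Obs: 0
Act: monthhop[n=24]
Obs: 2110-03-01
Act: gapto[d=<last>]
Obs: 0
Act: roll[n=380]
Obs: 2111-03-16
Act: markday[d=1828-06-04]
Obs: 1828-06-04


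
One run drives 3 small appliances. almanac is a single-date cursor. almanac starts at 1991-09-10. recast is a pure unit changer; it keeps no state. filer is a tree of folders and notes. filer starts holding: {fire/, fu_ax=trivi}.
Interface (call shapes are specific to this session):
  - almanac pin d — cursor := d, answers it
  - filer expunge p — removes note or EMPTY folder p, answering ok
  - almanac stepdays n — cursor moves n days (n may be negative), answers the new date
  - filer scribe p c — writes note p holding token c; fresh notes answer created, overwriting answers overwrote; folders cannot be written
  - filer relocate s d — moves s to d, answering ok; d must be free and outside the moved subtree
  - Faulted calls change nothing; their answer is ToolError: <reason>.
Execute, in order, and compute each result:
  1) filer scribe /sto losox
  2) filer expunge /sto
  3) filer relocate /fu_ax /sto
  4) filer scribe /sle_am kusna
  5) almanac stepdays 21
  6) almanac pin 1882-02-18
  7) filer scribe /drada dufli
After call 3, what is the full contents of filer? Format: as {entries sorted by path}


Answer: {fire/, sto=trivi}

Derivation:
I call filer scribe on p=/sto, c=losox, — result: created.
Invoking filer expunge on p=/sto, giving ok.
Calling filer relocate on s=/fu_ax, d=/sto, and get ok.
Using filer scribe on p=/sle_am, c=kusna, which returns created.
I call almanac stepdays on n=21, yielding 1991-10-01.
I use almanac pin on d=1882-02-18, → 1882-02-18.
I use filer scribe on p=/drada, c=dufli, — result: created.


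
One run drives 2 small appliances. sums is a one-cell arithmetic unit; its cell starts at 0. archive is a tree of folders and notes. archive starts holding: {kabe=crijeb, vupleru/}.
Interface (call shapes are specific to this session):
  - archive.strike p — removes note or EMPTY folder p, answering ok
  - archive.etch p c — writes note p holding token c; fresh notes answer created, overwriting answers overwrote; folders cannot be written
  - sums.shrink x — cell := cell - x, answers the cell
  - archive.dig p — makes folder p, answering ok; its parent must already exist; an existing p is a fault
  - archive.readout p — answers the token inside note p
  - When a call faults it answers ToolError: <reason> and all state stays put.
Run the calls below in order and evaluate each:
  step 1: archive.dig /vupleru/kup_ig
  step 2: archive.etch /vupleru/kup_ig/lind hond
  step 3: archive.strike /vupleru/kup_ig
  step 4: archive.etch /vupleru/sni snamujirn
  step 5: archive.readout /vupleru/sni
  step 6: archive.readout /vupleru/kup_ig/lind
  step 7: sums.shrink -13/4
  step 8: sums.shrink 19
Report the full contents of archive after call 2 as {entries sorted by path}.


Answer: {kabe=crijeb, vupleru/, vupleru/kup_ig/, vupleru/kup_ig/lind=hond}

Derivation:
Step: archive.dig[p=/vupleru/kup_ig]
Result: ok
Step: archive.etch[p=/vupleru/kup_ig/lind; c=hond]
Result: created
Step: archive.strike[p=/vupleru/kup_ig]
Result: ToolError: not empty
Step: archive.etch[p=/vupleru/sni; c=snamujirn]
Result: created
Step: archive.readout[p=/vupleru/sni]
Result: snamujirn
Step: archive.readout[p=/vupleru/kup_ig/lind]
Result: hond
Step: sums.shrink[x=-13/4]
Result: 13/4
Step: sums.shrink[x=19]
Result: -63/4


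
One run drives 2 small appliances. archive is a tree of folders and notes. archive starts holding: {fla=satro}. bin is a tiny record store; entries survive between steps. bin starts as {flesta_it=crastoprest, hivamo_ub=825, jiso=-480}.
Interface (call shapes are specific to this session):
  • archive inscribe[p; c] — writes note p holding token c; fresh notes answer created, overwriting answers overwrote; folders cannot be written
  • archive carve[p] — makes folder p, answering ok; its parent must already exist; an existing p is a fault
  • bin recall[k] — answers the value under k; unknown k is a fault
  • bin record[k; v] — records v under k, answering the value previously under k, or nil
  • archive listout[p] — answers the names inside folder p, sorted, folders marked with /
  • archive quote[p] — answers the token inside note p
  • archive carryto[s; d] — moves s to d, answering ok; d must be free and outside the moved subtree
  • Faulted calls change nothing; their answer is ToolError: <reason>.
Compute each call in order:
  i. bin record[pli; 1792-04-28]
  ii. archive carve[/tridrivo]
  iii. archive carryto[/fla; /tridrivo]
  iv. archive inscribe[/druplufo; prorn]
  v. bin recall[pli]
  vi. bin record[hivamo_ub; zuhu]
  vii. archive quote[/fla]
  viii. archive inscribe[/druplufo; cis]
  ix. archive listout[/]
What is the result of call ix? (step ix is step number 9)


Answer: [druplufo, fla, tridrivo/]

Derivation:
Now I run bin record on k: pli, v: 1792-04-28, and observe nil.
I call archive carve on p: /tridrivo, which returns ok.
Now I run archive carryto on s: /fla, d: /tridrivo, and get ToolError: exists.
I use archive inscribe on p: /druplufo, c: prorn, giving created.
I call bin recall on k: pli, and see 1792-04-28.
Then bin record on k: hivamo_ub, v: zuhu, and see 825.
I invoke archive quote on p: /fla, which returns satro.
I run archive inscribe on p: /druplufo, c: cis, and get overwrote.
I try archive listout on p: /, and get [druplufo, fla, tridrivo/].


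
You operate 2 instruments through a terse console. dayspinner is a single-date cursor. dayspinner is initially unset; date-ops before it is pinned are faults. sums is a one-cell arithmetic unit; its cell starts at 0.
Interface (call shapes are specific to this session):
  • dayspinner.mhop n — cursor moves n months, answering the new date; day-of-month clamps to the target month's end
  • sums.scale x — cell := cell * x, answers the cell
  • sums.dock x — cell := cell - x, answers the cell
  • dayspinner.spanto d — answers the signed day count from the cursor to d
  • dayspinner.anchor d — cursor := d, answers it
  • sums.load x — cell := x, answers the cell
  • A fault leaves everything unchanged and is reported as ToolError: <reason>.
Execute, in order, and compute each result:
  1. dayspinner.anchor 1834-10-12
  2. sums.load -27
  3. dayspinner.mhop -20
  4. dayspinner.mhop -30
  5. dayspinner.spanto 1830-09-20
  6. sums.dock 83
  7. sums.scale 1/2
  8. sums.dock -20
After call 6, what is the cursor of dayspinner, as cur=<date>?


$ anchor 1834-10-12
  1834-10-12
$ load -27
  -27
$ mhop -20
  1833-02-12
$ mhop -30
  1830-08-12
$ spanto 1830-09-20
  39
$ dock 83
  -110
$ scale 1/2
  -55
$ dock -20
  -35

Answer: cur=1830-08-12


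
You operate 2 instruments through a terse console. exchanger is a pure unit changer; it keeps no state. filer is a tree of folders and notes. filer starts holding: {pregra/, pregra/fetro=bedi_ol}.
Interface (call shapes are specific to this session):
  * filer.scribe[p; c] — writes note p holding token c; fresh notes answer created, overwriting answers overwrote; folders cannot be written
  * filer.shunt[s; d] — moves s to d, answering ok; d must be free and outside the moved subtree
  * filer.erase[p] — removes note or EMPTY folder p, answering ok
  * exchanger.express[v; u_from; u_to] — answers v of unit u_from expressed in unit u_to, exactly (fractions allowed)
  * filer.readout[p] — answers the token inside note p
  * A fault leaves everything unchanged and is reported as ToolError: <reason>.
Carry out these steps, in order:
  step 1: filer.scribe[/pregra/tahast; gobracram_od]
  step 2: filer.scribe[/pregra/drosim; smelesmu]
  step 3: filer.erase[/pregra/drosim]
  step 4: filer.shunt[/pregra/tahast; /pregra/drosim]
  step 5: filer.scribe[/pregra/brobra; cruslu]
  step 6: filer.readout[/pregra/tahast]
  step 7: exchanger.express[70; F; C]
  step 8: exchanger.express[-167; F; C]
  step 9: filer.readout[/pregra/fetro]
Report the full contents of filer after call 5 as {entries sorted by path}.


Answer: {pregra/, pregra/brobra=cruslu, pregra/drosim=gobracram_od, pregra/fetro=bedi_ol}

Derivation:
Calling scribe using /pregra/tahast, gobracram_od, which returns created.
I try scribe using /pregra/drosim, smelesmu, — result: created.
I use erase using /pregra/drosim: ok.
Then shunt using /pregra/tahast, /pregra/drosim: ok.
Using scribe using /pregra/brobra, cruslu, — result: created.
Next I call readout using /pregra/tahast: ToolError: not found.
I use express using 70, F, C, giving 190/9.
I try express using -167, F, C, and see -995/9.
I run readout using /pregra/fetro, → bedi_ol.


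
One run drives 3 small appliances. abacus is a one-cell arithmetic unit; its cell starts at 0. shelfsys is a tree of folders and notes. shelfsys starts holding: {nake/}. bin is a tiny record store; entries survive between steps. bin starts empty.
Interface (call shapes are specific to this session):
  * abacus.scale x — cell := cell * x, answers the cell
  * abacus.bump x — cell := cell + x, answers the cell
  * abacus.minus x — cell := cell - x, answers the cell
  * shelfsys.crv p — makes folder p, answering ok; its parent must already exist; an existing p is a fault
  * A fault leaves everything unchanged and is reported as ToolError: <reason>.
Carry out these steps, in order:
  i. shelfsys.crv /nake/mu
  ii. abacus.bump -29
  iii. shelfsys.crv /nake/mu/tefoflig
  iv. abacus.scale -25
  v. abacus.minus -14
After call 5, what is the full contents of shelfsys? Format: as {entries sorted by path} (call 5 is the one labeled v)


Answer: {nake/, nake/mu/, nake/mu/tefoflig/}

Derivation:
# 1. crv(p→/nake/mu) == ok
# 2. bump(x→-29) == -29
# 3. crv(p→/nake/mu/tefoflig) == ok
# 4. scale(x→-25) == 725
# 5. minus(x→-14) == 739


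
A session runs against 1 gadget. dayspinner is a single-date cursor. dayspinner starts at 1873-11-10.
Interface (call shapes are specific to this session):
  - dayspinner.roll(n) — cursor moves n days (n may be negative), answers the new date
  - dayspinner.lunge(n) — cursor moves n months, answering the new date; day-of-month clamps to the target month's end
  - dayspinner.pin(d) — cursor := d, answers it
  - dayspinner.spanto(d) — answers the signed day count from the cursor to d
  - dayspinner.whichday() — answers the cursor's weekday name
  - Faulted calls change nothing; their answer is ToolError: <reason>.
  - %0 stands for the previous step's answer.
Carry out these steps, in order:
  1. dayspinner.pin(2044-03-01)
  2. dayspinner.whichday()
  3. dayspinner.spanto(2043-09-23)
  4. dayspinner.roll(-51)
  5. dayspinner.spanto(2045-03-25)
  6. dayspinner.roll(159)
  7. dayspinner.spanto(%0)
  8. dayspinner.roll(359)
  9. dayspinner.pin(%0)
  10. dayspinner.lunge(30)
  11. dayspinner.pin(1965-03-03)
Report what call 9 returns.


Answer: 2045-06-11

Derivation:
;; 1. dayspinner.pin(2044-03-01) == 2044-03-01
;; 2. dayspinner.whichday() == Tuesday
;; 3. dayspinner.spanto(2043-09-23) == -160
;; 4. dayspinner.roll(-51) == 2044-01-10
;; 5. dayspinner.spanto(2045-03-25) == 440
;; 6. dayspinner.roll(159) == 2044-06-17
;; 7. dayspinner.spanto(%0) == 0
;; 8. dayspinner.roll(359) == 2045-06-11
;; 9. dayspinner.pin(%0) == 2045-06-11
;; 10. dayspinner.lunge(30) == 2047-12-11
;; 11. dayspinner.pin(1965-03-03) == 1965-03-03


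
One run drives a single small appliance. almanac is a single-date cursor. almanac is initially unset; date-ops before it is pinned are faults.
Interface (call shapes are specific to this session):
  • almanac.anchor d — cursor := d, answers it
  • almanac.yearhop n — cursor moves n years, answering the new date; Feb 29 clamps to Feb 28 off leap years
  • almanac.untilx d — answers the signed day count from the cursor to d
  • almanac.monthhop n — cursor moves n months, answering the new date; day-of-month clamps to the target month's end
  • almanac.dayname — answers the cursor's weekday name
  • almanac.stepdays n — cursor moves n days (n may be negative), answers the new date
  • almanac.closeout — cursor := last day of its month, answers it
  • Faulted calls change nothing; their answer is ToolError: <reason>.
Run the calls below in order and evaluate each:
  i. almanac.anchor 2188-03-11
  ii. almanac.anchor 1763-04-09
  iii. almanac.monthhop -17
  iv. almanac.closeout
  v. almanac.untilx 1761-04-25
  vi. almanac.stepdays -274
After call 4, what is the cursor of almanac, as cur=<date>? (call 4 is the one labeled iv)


Answer: cur=1761-11-30

Derivation:
I use anchor with d→2188-03-11, → 2188-03-11.
I call anchor with d→1763-04-09, → 1763-04-09.
I try monthhop with n→-17, yielding 1761-11-09.
Now I run closeout, which returns 1761-11-30.
I run untilx with d→1761-04-25, which returns -219.
Next I call stepdays with n→-274, → 1761-03-01.
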